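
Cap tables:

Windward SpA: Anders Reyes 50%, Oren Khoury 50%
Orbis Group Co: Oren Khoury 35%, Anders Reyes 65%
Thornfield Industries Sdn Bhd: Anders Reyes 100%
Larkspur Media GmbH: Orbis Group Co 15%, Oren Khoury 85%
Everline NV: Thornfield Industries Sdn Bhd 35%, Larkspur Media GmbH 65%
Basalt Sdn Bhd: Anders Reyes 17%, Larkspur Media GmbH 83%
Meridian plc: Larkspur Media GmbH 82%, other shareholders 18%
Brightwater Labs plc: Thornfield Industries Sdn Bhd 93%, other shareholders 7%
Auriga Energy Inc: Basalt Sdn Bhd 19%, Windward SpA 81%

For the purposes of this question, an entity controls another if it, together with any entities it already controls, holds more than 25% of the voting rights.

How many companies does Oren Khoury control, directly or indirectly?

Oren holds 50% of Windward, so Oren controls Windward.
Oren holds 35% of Orbis, so Oren controls Orbis.
Orbis and Oren together hold 15% + 85% = 100% of Larkspur, so Oren controls Larkspur.
Larkspur holds 65% of Everline, so Oren controls Everline.
Larkspur holds 83% of Basalt, so Oren controls Basalt.
Larkspur holds 82% of Meridian, so Oren controls Meridian.
Basalt and Windward together hold 19% + 81% = 100% of Auriga, so Oren controls Auriga.
No other company's threshold is met.
Oren controls 7 companies.

7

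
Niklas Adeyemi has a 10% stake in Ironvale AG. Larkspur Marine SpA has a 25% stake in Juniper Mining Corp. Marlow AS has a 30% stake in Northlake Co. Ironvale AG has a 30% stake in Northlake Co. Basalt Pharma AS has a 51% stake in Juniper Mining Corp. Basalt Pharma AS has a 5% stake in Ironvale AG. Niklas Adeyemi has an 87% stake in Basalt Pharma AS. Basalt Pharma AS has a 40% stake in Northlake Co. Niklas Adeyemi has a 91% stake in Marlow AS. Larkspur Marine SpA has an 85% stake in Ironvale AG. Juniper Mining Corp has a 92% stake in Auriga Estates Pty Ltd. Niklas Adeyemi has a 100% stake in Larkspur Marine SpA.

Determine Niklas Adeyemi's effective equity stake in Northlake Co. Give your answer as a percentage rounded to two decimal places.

91.91%

Niklas reaches Northlake along 5 paths.
Via Marlow: 91% × 30% = 27.3%.
Via Basalt: 87% × 40% = 34.8%.
Via Larkspur → Ironvale: 100% × 85% × 30% = 25.5%.
Via Ironvale: 10% × 30% = 3%.
Via Basalt → Ironvale: 87% × 5% × 30% = 1.305%.
Total: 27.3% + 34.8% + 25.5% + 3% + 1.305% = 91.905%.
Rounded: 91.91%.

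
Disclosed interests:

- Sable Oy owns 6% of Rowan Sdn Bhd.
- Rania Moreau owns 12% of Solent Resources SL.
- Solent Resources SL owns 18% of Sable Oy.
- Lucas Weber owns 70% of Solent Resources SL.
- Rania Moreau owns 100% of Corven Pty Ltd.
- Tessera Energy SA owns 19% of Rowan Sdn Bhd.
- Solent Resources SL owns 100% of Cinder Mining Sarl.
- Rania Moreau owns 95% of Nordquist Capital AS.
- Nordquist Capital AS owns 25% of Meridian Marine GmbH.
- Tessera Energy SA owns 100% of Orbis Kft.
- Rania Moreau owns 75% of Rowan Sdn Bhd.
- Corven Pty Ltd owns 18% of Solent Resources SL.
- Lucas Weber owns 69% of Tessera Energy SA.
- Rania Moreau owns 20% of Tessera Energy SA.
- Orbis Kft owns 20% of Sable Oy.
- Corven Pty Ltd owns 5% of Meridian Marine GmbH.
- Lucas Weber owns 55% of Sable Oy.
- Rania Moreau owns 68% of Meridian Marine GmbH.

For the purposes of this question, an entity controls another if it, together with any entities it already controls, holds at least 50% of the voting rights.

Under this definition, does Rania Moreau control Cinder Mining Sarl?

Rania holds 100% of Corven, so Rania controls Corven.
Rania holds 95% of Nordquist, so Rania controls Nordquist.
Rania and Nordquist and Corven together hold 68% + 25% + 5% = 98% of Meridian, so Rania controls Meridian.
Rania holds 75% of Rowan, so Rania controls Rowan.
Neither Rania nor any entity Rania controls holds any voting interest in Cinder.
So Rania does not control Cinder.

No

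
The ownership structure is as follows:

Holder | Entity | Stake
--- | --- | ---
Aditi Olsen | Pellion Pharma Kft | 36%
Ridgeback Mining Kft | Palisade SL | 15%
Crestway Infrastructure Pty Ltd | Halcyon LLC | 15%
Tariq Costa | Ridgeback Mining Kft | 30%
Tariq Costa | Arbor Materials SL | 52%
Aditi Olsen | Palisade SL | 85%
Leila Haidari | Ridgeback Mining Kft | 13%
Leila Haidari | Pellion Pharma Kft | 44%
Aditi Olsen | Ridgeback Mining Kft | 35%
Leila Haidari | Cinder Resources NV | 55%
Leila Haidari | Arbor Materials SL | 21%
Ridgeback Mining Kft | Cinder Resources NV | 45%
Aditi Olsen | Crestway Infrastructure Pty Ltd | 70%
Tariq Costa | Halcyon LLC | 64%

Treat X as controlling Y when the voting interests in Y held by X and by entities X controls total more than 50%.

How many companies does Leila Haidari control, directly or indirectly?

Leila holds 55% of Cinder, so Leila controls Cinder.
No other company's threshold is met.
Leila controls 1 company.

1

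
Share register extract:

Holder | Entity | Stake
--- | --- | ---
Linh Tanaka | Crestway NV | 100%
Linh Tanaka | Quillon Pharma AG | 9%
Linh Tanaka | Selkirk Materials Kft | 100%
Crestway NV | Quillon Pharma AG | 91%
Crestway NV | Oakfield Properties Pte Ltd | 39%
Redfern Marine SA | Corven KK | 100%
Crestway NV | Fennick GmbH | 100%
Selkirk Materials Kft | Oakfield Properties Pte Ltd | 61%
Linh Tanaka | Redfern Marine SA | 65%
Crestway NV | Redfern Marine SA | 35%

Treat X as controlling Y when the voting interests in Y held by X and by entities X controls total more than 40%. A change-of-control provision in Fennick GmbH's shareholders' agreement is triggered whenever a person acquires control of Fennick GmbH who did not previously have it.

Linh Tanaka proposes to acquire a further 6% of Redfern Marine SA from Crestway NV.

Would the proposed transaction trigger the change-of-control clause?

No

The purchase adds only to Linh's holdings (Crestway's stake shrinks), so Linh is the only person who could newly come to control Fennick.
Linh holds 100% of Crestway, so Linh controls Crestway.
Crestway holds 100% of Fennick, so Linh controls Fennick.
So Linh already controls Fennick before the transaction.
After the purchase, Linh's direct stake in Redfern rises to 65% + 6% = 71%, and Crestway's stake falls to 29%.
Linh controlled Fennick already, so this is not a new person acquiring control; every other person's position is unchanged or reduced.
No new person acquires control, so the clause is not triggered.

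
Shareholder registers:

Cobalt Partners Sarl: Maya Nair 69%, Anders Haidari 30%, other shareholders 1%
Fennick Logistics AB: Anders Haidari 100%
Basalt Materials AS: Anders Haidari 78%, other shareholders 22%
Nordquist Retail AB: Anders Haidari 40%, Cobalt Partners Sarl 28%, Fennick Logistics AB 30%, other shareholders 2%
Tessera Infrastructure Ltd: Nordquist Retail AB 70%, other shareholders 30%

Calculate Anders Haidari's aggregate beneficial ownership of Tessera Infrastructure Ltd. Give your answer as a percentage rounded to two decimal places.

54.88%

Anders reaches Tessera along 3 paths.
Via Nordquist: 40% × 70% = 28%.
Via Cobalt → Nordquist: 30% × 28% × 70% = 5.88%.
Via Fennick → Nordquist: 100% × 30% × 70% = 21%.
Total: 28% + 5.88% + 21% = 54.88%.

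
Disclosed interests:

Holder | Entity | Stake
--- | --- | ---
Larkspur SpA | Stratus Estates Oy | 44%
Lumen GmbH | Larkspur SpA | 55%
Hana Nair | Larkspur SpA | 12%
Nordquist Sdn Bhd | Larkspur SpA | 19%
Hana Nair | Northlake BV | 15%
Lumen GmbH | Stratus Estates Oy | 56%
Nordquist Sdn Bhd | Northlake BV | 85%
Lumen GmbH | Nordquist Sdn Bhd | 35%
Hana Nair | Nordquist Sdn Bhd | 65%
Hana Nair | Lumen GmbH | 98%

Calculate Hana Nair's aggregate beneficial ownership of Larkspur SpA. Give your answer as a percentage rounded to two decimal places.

Hana reaches Larkspur along 4 paths.
Direct stake: 12% = 12%.
Via Nordquist: 65% × 19% = 12.35%.
Via Lumen → Nordquist: 98% × 35% × 19% = 6.517%.
Via Lumen: 98% × 55% = 53.9%.
Total: 12% + 12.35% + 6.517% + 53.9% = 84.767%.
Rounded: 84.77%.

84.77%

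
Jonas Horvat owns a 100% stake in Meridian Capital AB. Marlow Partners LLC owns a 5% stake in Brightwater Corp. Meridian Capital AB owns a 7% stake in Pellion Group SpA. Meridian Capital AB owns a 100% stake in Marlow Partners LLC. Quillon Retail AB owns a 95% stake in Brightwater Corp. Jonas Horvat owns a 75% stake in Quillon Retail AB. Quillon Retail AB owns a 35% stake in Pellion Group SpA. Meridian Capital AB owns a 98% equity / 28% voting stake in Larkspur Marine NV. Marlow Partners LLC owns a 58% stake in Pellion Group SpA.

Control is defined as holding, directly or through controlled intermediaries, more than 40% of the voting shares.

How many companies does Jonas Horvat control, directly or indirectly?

5

Jonas holds 75% of Quillon, so Jonas controls Quillon.
Jonas holds 100% of Meridian, so Jonas controls Meridian.
Meridian holds 100% of Marlow, so Jonas controls Marlow.
Marlow and Quillon together hold 5% + 95% = 100% of Brightwater, so Jonas controls Brightwater.
Marlow and Quillon and Meridian together hold 58% + 35% + 7% = 100% of Pellion, so Jonas controls Pellion.
No other company's threshold is met.
Jonas controls 5 companies.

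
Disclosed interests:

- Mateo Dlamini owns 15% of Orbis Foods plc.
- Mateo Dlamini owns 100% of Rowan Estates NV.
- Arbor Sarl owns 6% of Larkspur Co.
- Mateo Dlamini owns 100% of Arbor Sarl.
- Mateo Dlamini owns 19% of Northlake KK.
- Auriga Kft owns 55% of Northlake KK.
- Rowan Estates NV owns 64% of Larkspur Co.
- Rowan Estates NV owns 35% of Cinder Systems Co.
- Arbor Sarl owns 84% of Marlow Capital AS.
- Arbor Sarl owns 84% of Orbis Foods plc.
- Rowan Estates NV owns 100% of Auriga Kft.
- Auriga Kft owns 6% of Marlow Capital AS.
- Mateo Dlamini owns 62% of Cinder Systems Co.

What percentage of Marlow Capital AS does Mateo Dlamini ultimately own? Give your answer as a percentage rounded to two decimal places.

90.00%

Mateo reaches Marlow along 2 paths.
Via Arbor: 100% × 84% = 84%.
Via Rowan → Auriga: 100% × 100% × 6% = 6%.
Total: 84% + 6% = 90%.
Rounded: 90.00%.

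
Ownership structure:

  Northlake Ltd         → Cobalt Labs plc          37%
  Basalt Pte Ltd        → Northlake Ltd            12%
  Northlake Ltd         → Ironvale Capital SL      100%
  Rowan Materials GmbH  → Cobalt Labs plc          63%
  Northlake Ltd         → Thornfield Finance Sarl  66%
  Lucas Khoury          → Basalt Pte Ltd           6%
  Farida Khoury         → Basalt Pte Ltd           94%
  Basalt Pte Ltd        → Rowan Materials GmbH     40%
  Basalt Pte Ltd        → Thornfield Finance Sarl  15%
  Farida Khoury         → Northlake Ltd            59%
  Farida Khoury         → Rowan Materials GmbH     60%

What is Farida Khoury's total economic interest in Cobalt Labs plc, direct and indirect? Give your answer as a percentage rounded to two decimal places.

Farida reaches Cobalt along 4 paths.
Via Rowan: 60% × 63% = 37.8%.
Via Basalt → Rowan: 94% × 40% × 63% = 23.688%.
Via Basalt → Northlake: 94% × 12% × 37% = 4.1736%.
Via Northlake: 59% × 37% = 21.83%.
Total: 37.8% + 23.688% + 4.1736% + 21.83% = 87.4916%.
Rounded: 87.49%.

87.49%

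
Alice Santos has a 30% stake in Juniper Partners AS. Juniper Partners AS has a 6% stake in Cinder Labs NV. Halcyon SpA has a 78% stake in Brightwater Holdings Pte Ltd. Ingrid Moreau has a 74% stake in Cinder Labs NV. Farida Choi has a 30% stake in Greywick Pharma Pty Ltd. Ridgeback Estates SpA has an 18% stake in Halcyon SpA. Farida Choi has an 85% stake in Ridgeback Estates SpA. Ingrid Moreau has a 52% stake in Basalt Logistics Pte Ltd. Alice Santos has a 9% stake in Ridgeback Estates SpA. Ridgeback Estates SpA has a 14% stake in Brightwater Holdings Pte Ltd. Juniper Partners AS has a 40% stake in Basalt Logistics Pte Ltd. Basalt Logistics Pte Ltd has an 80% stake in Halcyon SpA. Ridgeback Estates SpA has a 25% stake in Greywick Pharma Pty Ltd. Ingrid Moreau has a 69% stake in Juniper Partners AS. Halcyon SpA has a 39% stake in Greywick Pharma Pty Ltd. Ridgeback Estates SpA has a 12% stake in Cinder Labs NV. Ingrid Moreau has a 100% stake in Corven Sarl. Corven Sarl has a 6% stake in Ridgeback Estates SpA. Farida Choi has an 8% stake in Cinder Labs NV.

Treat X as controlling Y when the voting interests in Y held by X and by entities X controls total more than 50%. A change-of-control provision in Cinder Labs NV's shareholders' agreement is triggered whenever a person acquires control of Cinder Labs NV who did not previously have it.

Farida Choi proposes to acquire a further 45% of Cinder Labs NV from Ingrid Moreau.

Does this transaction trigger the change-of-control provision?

Yes

The purchase adds only to Farida's holdings (Ingrid's stake shrinks), so Farida is the only person who could newly come to control Cinder.
Farida holds 85% of Ridgeback, so Farida controls Ridgeback.
Farida and Ridgeback together hold 30% + 25% = 55% of Greywick, so Farida controls Greywick.
In Cinder, Farida's side holds only 12% + 8% = 20%, not > 50%.
So before the transaction, Farida does not control Cinder.
After the purchase, Farida's direct stake in Cinder rises to 8% + 45% = 53%, and Ingrid's stake falls to 29%.
Ridgeback and Farida together hold 12% + 53% = 65% of Cinder, so Farida controls Cinder.
Farida did not control Cinder before and does after, so the clause is triggered.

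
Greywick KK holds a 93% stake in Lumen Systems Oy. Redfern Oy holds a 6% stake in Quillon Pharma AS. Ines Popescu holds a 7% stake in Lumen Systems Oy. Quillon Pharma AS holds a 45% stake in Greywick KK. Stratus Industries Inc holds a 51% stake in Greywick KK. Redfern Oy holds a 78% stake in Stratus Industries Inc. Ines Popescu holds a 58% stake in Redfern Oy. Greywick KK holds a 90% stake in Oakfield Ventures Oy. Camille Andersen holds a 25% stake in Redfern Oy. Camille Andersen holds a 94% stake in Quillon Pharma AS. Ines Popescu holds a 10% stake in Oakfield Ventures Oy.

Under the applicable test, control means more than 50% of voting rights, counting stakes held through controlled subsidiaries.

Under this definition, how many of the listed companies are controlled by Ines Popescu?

Ines holds 58% of Redfern, so Ines controls Redfern.
Redfern holds 78% of Stratus, so Ines controls Stratus.
Stratus holds 51% of Greywick, so Ines controls Greywick.
Greywick and Ines together hold 93% + 7% = 100% of Lumen, so Ines controls Lumen.
Ines and Greywick together hold 10% + 90% = 100% of Oakfield, so Ines controls Oakfield.
No other company's threshold is met.
Ines controls 5 companies.

5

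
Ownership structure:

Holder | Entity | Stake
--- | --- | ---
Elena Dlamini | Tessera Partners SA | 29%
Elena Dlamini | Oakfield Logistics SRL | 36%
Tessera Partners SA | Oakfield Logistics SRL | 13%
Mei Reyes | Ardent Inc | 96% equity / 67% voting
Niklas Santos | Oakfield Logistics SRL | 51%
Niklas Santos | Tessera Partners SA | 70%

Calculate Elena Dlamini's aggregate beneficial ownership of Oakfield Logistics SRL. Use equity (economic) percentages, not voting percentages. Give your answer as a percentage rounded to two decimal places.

Elena reaches Oakfield along 2 paths.
Direct stake: 36% = 36%.
Via Tessera: 29% × 13% = 3.77%.
Total: 36% + 3.77% = 39.77%.

39.77%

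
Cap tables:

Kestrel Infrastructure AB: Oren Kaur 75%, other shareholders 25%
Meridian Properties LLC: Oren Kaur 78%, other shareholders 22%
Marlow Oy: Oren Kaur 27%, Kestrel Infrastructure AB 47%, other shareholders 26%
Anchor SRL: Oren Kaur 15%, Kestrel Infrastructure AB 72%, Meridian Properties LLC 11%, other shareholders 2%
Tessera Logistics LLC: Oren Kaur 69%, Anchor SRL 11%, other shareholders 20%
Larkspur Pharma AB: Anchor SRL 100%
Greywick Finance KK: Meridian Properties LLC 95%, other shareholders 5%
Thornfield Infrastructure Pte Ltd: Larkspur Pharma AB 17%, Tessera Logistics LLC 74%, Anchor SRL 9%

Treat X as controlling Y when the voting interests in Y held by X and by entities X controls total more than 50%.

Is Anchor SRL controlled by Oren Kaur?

Yes

Oren holds 75% of Kestrel, so Oren controls Kestrel.
Oren holds 78% of Meridian, so Oren controls Meridian.
Oren and Kestrel and Meridian together hold 15% + 72% + 11% = 98% of Anchor, so Oren controls Anchor.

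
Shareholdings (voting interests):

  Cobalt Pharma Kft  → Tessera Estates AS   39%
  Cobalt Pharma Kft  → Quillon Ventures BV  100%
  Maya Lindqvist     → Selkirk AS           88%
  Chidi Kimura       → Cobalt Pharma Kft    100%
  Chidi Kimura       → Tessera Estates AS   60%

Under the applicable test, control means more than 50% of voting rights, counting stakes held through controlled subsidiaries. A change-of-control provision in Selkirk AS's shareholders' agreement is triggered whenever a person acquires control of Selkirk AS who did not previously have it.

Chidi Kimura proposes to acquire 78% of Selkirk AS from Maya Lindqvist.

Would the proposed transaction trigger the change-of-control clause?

The purchase adds only to Chidi's holdings (Maya's stake shrinks), so Chidi is the only person who could newly come to control Selkirk.
Chidi holds 100% of Cobalt, so Chidi controls Cobalt.
Cobalt and Chidi together hold 39% + 60% = 99% of Tessera, so Chidi controls Tessera.
Cobalt holds 100% of Quillon, so Chidi controls Quillon.
Neither Chidi nor any entity Chidi controls holds any voting interest in Selkirk.
So before the transaction, Chidi does not control Selkirk.
After the purchase, Chidi holds 78% of Selkirk directly, and Maya's stake falls to 10%.
Chidi holds 78% of Selkirk, so Chidi controls Selkirk.
Chidi did not control Selkirk before and does after, so the clause is triggered.

Yes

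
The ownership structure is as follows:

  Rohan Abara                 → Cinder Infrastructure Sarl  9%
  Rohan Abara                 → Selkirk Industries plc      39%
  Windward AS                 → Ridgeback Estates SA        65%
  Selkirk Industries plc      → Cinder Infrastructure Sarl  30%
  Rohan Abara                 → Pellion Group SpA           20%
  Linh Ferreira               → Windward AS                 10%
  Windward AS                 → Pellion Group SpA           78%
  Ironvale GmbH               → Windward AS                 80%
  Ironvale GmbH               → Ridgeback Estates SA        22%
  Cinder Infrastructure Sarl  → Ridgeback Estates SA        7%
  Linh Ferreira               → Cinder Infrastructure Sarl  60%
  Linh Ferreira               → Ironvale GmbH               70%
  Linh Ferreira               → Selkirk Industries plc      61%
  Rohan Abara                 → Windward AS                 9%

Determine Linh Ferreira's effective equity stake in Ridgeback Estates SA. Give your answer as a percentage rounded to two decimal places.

Linh reaches Ridgeback along 5 paths.
Via Windward: 10% × 65% = 6.5%.
Via Ironvale → Windward: 70% × 80% × 65% = 36.4%.
Via Ironvale: 70% × 22% = 15.4%.
Via Selkirk → Cinder: 61% × 30% × 7% = 1.281%.
Via Cinder: 60% × 7% = 4.2%.
Total: 6.5% + 36.4% + 15.4% + 1.281% + 4.2% = 63.781%.
Rounded: 63.78%.

63.78%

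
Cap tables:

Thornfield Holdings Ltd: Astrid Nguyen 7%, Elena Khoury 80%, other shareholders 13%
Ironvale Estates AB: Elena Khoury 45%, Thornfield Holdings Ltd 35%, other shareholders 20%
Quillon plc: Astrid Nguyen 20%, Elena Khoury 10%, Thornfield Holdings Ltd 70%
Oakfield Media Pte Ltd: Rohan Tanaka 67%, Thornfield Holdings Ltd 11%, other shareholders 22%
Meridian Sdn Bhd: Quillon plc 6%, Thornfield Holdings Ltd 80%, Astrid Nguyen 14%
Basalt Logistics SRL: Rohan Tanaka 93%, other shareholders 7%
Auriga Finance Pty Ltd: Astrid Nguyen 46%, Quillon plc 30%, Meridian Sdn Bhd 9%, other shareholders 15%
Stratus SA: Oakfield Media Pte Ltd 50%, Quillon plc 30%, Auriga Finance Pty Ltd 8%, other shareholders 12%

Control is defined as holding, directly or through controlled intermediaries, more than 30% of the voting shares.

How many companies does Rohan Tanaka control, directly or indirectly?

Rohan holds 67% of Oakfield, so Rohan controls Oakfield.
Rohan holds 93% of Basalt, so Rohan controls Basalt.
Oakfield holds 50% of Stratus, so Rohan controls Stratus.
No other company's threshold is met.
Rohan controls 3 companies.

3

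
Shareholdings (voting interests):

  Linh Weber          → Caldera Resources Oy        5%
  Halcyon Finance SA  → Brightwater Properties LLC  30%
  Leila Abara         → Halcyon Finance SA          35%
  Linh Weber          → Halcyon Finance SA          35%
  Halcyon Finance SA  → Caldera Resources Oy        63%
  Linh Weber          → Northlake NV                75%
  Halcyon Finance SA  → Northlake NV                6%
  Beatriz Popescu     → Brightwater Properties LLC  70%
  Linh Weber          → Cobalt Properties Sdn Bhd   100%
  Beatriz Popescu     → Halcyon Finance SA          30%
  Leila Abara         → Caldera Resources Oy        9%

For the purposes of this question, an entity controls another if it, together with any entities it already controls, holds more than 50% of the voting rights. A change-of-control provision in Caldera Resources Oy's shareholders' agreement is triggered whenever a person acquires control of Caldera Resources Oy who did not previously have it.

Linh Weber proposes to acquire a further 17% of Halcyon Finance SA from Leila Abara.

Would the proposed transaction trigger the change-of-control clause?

Yes

The purchase adds only to Linh's holdings (Leila's stake shrinks), so Linh is the only person who could newly come to control Caldera.
Linh holds 75% of Northlake, so Linh controls Northlake.
Linh holds 100% of Cobalt, so Linh controls Cobalt.
In Caldera, Linh's side holds only 5%, not > 50%.
So before the transaction, Linh does not control Caldera.
After the purchase, Linh's direct stake in Halcyon rises to 35% + 17% = 52%, and Leila's stake falls to 18%.
Linh holds 52% of Halcyon, so Linh controls Halcyon.
Halcyon and Linh together hold 63% + 5% = 68% of Caldera, so Linh controls Caldera.
Linh did not control Caldera before and does after, so the clause is triggered.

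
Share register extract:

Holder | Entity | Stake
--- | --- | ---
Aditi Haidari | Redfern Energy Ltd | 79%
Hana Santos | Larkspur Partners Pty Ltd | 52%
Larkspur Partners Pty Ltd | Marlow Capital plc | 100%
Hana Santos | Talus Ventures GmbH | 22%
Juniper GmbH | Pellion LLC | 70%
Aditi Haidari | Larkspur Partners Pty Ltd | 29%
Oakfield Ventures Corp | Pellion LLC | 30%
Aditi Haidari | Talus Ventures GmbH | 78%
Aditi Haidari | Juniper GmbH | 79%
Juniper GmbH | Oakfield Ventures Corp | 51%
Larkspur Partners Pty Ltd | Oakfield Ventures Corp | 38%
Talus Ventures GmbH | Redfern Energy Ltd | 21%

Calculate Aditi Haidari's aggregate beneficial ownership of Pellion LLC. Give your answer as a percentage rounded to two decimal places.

70.69%

Aditi reaches Pellion along 3 paths.
Via Juniper: 79% × 70% = 55.3%.
Via Larkspur → Oakfield: 29% × 38% × 30% = 3.306%.
Via Juniper → Oakfield: 79% × 51% × 30% = 12.087%.
Total: 55.3% + 3.306% + 12.087% = 70.693%.
Rounded: 70.69%.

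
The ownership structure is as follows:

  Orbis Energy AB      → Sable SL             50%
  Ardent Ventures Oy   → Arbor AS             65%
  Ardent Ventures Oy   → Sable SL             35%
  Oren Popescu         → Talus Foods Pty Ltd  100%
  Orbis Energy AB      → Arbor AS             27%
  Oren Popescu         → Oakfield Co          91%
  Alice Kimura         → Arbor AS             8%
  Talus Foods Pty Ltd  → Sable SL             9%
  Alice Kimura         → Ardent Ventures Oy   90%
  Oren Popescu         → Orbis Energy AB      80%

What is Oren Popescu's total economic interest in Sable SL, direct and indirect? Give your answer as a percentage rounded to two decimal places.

Oren reaches Sable along 2 paths.
Via Orbis: 80% × 50% = 40%.
Via Talus: 100% × 9% = 9%.
Total: 40% + 9% = 49%.
Rounded: 49.00%.

49.00%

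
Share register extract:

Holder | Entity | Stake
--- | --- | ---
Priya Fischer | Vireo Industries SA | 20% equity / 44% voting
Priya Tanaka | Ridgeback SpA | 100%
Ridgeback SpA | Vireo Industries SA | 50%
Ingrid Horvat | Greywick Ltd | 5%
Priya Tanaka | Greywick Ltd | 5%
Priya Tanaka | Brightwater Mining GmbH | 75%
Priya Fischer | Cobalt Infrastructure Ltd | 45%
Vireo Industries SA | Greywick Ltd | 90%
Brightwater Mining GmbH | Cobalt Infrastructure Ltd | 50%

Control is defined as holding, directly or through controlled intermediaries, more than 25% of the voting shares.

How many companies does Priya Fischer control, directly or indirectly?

Priya Fischer holds 44% of Vireo, so Priya Fischer controls Vireo.
Vireo holds 90% of Greywick, so Priya Fischer controls Greywick.
Priya Fischer holds 45% of Cobalt, so Priya Fischer controls Cobalt.
No other company's threshold is met.
Priya Fischer controls 3 companies.

3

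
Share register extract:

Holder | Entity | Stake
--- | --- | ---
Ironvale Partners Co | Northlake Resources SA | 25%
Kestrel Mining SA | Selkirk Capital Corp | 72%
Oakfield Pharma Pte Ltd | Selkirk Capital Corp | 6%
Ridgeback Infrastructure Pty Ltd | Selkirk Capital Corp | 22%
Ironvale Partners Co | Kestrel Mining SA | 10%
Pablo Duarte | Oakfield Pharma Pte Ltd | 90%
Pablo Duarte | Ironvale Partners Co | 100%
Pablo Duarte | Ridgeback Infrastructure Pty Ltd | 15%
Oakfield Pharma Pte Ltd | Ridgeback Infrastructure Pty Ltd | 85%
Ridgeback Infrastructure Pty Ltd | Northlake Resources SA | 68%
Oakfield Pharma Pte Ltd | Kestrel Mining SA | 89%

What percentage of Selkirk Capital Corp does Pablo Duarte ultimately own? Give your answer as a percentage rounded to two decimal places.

Pablo reaches Selkirk along 5 paths.
Via Oakfield → Kestrel: 90% × 89% × 72% = 57.672%.
Via Ironvale → Kestrel: 100% × 10% × 72% = 7.2%.
Via Oakfield: 90% × 6% = 5.4%.
Via Oakfield → Ridgeback: 90% × 85% × 22% = 16.83%.
Via Ridgeback: 15% × 22% = 3.3%.
Total: 57.672% + 7.2% + 5.4% + 16.83% + 3.3% = 90.402%.
Rounded: 90.40%.

90.40%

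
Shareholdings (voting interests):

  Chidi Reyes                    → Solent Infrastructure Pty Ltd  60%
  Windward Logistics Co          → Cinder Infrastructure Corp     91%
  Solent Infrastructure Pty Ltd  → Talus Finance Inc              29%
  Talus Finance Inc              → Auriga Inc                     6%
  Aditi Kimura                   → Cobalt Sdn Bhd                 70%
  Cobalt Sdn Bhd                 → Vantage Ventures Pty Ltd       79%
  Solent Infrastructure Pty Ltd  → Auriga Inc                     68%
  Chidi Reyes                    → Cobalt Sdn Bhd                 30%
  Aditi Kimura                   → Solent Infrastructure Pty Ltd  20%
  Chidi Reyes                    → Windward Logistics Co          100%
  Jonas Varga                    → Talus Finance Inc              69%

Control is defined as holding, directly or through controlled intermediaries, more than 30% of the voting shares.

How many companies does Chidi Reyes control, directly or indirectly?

4

Chidi holds 100% of Windward, so Chidi controls Windward.
Chidi holds 60% of Solent, so Chidi controls Solent.
Windward holds 91% of Cinder, so Chidi controls Cinder.
Solent holds 68% of Auriga, so Chidi controls Auriga.
No other company's threshold is met.
Chidi controls 4 companies.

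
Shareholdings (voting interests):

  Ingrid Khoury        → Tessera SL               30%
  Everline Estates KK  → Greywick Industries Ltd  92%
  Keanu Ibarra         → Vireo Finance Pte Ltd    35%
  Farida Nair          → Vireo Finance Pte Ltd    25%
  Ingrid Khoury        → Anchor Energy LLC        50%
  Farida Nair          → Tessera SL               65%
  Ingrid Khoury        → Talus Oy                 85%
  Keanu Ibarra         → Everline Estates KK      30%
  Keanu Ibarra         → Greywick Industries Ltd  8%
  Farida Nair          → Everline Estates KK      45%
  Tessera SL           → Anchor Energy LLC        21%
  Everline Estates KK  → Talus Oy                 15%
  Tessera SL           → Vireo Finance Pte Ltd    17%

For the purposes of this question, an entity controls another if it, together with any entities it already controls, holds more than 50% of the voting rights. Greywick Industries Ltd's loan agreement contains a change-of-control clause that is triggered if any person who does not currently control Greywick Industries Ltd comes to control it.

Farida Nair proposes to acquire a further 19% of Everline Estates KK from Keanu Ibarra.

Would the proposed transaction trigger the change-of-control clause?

The purchase adds only to Farida's holdings (Keanu's stake shrinks), so Farida is the only person who could newly come to control Greywick.
Farida holds 65% of Tessera, so Farida controls Tessera.
Neither Farida nor any entity Farida controls holds any voting interest in Greywick.
So before the transaction, Farida does not control Greywick.
After the purchase, Farida's direct stake in Everline rises to 45% + 19% = 64%, and Keanu's stake falls to 11%.
Farida holds 64% of Everline, so Farida controls Everline.
Everline holds 92% of Greywick, so Farida controls Greywick.
Farida did not control Greywick before and does after, so the clause is triggered.

Yes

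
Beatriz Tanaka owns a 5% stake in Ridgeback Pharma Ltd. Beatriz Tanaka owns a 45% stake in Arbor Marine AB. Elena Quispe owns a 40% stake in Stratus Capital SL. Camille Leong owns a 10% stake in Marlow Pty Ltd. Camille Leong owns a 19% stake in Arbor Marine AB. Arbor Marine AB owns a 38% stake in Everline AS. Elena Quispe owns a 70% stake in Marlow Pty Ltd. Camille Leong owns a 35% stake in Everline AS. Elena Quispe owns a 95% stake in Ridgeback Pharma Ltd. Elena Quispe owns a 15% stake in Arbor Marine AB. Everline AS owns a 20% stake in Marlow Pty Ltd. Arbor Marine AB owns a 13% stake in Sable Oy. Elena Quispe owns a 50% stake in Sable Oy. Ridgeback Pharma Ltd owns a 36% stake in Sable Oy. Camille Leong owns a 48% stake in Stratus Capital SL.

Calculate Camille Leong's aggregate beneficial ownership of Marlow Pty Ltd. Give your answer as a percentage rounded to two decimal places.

18.44%

Camille reaches Marlow along 3 paths.
Via Arbor → Everline: 19% × 38% × 20% = 1.444%.
Via Everline: 35% × 20% = 7%.
Direct stake: 10% = 10%.
Total: 1.444% + 7% + 10% = 18.444%.
Rounded: 18.44%.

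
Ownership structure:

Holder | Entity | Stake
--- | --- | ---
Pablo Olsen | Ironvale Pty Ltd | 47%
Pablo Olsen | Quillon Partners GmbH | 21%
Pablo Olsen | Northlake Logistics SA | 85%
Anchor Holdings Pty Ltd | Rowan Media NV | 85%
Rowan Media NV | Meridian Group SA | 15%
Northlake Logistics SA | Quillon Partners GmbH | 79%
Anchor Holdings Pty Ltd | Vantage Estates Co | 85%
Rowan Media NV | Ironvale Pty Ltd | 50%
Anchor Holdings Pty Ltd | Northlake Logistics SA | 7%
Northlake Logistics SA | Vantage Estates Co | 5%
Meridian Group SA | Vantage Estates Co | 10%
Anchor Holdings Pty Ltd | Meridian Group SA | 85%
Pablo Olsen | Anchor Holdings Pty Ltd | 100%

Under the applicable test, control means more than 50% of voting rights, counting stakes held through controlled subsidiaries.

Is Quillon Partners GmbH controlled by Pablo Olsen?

Yes

Pablo holds 100% of Anchor, so Pablo controls Anchor.
Pablo and Anchor together hold 85% + 7% = 92% of Northlake, so Pablo controls Northlake.
Northlake and Pablo together hold 79% + 21% = 100% of Quillon, so Pablo controls Quillon.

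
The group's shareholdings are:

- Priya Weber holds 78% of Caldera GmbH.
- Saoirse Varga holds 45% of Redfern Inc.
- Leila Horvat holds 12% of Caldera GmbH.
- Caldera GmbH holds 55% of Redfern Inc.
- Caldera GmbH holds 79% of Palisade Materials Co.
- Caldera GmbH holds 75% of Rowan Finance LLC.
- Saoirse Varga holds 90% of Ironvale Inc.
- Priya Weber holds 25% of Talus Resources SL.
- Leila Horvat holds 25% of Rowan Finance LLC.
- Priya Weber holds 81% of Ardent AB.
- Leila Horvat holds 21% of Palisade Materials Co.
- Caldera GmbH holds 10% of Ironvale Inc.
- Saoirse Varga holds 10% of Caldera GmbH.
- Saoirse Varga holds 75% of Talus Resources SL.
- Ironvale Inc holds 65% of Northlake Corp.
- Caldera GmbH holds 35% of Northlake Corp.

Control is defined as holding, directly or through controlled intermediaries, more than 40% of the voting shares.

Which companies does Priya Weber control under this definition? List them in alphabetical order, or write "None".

Priya holds 78% of Caldera, so Priya controls Caldera.
Priya holds 81% of Ardent, so Priya controls Ardent.
Caldera holds 55% of Redfern, so Priya controls Redfern.
Caldera holds 79% of Palisade, so Priya controls Palisade.
Caldera holds 75% of Rowan, so Priya controls Rowan.
No other company's threshold is met.

Ardent AB, Caldera GmbH, Palisade Materials Co, Redfern Inc, Rowan Finance LLC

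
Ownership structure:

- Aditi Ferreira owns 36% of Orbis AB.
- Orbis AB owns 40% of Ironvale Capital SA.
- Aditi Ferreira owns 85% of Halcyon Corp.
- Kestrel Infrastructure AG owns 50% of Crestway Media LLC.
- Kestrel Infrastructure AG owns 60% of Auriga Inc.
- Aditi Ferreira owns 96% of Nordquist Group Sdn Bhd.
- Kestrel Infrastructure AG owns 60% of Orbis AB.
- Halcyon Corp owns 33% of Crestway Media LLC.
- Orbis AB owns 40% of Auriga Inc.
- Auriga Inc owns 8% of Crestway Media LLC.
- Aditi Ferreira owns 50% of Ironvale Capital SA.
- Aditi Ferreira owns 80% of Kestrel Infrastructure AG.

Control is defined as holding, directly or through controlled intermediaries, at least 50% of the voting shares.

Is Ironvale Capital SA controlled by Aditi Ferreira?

Yes

Aditi holds 80% of Kestrel, so Aditi controls Kestrel.
Aditi and Kestrel together hold 36% + 60% = 96% of Orbis, so Aditi controls Orbis.
Aditi and Orbis together hold 50% + 40% = 90% of Ironvale, so Aditi controls Ironvale.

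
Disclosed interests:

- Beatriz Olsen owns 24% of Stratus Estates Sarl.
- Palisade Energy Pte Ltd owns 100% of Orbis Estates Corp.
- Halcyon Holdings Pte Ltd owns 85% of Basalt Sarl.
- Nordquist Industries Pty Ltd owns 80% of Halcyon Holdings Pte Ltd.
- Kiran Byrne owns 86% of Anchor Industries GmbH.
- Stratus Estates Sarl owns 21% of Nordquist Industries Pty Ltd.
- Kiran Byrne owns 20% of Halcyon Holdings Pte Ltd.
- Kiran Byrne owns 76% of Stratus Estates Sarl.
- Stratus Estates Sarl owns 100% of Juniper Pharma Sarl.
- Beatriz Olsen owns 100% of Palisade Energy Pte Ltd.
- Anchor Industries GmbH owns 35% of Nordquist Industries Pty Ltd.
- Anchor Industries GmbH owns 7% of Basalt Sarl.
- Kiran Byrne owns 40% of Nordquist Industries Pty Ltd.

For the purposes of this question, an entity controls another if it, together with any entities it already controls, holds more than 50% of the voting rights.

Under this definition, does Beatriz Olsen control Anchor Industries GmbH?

Beatriz holds 100% of Palisade, so Beatriz controls Palisade.
Palisade holds 100% of Orbis, so Beatriz controls Orbis.
Neither Beatriz nor any entity Beatriz controls holds any voting interest in Anchor.
So Beatriz does not control Anchor.

No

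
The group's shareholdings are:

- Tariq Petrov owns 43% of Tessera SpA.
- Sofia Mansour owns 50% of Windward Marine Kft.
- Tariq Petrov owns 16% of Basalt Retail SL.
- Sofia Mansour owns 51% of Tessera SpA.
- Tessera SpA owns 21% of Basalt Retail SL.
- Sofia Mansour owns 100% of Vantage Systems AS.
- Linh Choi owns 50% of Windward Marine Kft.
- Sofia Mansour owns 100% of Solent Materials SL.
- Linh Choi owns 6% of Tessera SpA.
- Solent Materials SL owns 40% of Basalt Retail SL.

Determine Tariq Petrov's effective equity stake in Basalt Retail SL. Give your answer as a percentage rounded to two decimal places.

25.03%

Tariq reaches Basalt along 2 paths.
Via Tessera: 43% × 21% = 9.03%.
Direct stake: 16% = 16%.
Total: 9.03% + 16% = 25.03%.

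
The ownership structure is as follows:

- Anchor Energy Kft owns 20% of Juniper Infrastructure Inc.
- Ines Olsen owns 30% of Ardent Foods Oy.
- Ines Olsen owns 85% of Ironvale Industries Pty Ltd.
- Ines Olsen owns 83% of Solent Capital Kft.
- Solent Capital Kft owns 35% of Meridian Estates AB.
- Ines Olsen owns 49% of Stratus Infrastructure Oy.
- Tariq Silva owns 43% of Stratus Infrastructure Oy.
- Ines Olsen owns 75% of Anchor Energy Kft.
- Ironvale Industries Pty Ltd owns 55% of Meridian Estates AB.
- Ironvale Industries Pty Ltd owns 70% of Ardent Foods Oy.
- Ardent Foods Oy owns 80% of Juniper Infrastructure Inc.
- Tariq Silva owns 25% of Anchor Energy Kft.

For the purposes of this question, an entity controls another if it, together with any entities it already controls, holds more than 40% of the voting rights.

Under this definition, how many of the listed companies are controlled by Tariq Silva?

1

Tariq holds 43% of Stratus, so Tariq controls Stratus.
No other company's threshold is met.
Tariq controls 1 company.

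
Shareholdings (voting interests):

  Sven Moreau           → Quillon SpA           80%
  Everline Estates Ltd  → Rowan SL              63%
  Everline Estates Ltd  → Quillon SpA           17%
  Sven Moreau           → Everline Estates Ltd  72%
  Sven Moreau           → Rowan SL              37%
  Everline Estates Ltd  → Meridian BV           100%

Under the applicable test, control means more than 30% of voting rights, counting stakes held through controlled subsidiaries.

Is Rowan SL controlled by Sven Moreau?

Yes

Sven holds 72% of Everline, so Sven controls Everline.
Everline and Sven together hold 63% + 37% = 100% of Rowan, so Sven controls Rowan.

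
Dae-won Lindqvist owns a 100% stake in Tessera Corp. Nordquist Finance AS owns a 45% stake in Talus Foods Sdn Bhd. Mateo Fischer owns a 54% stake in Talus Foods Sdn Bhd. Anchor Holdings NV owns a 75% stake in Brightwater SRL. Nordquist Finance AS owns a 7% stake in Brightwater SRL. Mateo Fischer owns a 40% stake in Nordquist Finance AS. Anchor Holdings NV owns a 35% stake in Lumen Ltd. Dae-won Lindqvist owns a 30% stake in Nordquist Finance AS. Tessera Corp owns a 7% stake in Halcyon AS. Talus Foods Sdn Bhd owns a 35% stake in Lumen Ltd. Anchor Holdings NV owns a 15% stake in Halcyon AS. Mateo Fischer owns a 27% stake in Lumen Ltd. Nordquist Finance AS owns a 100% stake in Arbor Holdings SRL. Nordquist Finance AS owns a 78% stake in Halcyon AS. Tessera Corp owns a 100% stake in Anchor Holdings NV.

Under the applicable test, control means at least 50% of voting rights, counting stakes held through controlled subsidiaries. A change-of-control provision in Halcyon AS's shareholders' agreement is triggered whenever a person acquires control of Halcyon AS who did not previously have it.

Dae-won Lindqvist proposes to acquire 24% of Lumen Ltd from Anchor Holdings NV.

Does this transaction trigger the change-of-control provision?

No

The purchase adds only to Dae-won's holdings (Anchor's stake shrinks), so Dae-won is the only person who could newly come to control Halcyon.
Dae-won holds 100% of Tessera, so Dae-won controls Tessera.
Tessera holds 100% of Anchor, so Dae-won controls Anchor.
Anchor holds 75% of Brightwater, so Dae-won controls Brightwater.
In Halcyon, Dae-won's side holds only 7% + 15% = 22%, not ≥ 50%.
So before the transaction, Dae-won does not control Halcyon.
After the purchase, Dae-won holds 24% of Lumen directly, and Anchor's stake falls to 11%.
Dae-won's side now holds 11% + 24% = 35% of Lumen, not ≥ 50%, so Dae-won still does not control Lumen.
After the transaction, Dae-won's side holds 7% + 15% = 22% of Halcyon, not ≥ 50%, so Dae-won still does not control Halcyon.
No new person acquires control, so the clause is not triggered.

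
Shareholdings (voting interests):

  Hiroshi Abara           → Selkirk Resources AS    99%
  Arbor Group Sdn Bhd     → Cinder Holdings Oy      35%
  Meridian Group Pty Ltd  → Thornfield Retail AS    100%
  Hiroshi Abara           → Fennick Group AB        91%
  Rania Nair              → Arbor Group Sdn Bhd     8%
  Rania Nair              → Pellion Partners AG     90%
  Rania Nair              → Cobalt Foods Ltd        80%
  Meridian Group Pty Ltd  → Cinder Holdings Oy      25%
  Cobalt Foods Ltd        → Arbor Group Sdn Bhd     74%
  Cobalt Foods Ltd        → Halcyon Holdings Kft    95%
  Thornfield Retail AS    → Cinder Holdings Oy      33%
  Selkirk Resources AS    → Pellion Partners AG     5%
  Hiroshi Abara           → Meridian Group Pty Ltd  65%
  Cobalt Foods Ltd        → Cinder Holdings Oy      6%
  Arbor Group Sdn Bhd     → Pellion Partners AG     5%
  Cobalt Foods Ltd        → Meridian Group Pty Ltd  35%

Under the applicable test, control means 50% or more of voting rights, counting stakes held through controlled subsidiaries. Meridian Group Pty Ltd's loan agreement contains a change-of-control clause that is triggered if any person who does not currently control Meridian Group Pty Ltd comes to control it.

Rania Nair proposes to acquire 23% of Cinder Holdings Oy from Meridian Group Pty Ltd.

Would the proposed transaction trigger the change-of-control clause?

No

The purchase adds only to Rania's holdings (Meridian's stake shrinks), so Rania is the only person who could newly come to control Meridian.
Rania holds 80% of Cobalt, so Rania controls Cobalt.
Rania and Cobalt together hold 8% + 74% = 82% of Arbor, so Rania controls Arbor.
Arbor and Rania together hold 5% + 90% = 95% of Pellion, so Rania controls Pellion.
Cobalt holds 95% of Halcyon, so Rania controls Halcyon.
In Meridian, Rania's side holds only 35%, not ≥ 50%.
So before the transaction, Rania does not control Meridian.
After the purchase, Rania holds 23% of Cinder directly, and Meridian's stake falls to 2%.
Arbor and Cobalt and Rania together hold 35% + 6% + 23% = 64% of Cinder, so Rania controls Cinder.
After the transaction, Rania's side holds 35% of Meridian, not ≥ 50%, so Rania still does not control Meridian.
No new person acquires control, so the clause is not triggered.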